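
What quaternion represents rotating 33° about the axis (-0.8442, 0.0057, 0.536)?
0.9588 - 0.2398i + 0.0016j + 0.1522k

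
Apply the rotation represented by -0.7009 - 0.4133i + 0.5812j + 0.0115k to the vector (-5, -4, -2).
(1.885, 0.982, -6.363)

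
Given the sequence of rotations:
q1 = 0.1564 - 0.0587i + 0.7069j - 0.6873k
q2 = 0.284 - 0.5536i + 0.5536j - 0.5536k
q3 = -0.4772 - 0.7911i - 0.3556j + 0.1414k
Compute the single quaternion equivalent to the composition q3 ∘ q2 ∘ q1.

q2 · q1 = -0.7599 - 0.0924i - 0.0607j - 0.6406k
q3 · q2 · q1 = 0.3585 + 0.8816i - 0.2207j + 0.2134k
0.3585 + 0.8816i - 0.2207j + 0.2134k


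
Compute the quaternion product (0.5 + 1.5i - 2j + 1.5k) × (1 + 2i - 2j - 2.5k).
-2.75 + 10.5i + 3.75j + 1.25k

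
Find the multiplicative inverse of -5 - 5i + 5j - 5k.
-0.05 + 0.05i - 0.05j + 0.05k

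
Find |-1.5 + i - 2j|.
2.693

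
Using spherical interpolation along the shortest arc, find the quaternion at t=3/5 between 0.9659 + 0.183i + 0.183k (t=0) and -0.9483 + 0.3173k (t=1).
0.9898 + 0.0763i - 0.1202k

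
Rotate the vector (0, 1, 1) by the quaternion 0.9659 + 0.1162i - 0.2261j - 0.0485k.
(-0.407, 0.766, 1.117)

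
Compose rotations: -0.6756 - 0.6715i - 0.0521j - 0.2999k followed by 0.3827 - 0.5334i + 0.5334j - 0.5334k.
-0.7489 - 0.0844i - 0.1821j + 0.6316k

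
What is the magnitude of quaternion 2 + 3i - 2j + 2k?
√21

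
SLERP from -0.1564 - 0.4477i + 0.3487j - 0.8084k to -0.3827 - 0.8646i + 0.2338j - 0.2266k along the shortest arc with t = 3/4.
-0.3435 - 0.8021i + 0.2796j - 0.4006k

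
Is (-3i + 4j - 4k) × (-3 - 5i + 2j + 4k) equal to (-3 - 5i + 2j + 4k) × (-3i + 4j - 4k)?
No: pq = -7 + 33i + 20j + 26k ≠ -7 - 15i - 44j - 2k = qp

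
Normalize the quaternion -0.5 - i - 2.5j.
-0.1826 - 0.3651i - 0.9129j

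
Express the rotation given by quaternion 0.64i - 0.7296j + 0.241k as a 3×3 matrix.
[[-0.1808, -0.9339, 0.3085], [-0.9339, 0.0646, -0.3517], [0.3085, -0.3517, -0.8838]]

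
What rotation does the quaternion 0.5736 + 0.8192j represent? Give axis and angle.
axis = (0, 1, 0), θ = 110°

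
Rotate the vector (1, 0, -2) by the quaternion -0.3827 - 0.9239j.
(-2.121, 0, 0.707)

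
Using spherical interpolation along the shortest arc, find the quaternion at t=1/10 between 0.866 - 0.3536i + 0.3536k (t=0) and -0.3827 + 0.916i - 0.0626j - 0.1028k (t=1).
0.839 - 0.4274i + 0.007j + 0.3366k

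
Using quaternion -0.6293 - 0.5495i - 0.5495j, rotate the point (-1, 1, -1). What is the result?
(-0.484, 0.484, 1.591)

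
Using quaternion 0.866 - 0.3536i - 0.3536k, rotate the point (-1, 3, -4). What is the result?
(0.087, -0.338, -5.087)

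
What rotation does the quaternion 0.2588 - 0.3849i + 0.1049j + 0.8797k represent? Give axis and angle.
axis = (-0.3985, 0.1086, 0.9107), θ = 5π/6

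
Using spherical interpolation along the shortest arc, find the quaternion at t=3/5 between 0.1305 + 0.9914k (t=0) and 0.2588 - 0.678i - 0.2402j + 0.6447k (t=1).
0.2253 - 0.4391i - 0.1556j + 0.8557k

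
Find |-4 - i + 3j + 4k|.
√42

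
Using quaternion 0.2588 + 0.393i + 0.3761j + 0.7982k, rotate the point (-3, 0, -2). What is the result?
(0.027, -2.92, -2.115)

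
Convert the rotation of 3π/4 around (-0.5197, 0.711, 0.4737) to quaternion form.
0.3827 - 0.4801i + 0.6569j + 0.4376k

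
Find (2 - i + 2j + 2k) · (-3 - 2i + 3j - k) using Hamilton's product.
-12 - 9i - 5j - 7k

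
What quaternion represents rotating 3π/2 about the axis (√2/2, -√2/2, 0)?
-0.7071 + 0.5i - 0.5j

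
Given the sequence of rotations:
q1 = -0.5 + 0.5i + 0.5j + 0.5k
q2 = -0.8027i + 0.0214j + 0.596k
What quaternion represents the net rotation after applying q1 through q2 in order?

q2 · q1 = 0.0926 + 0.114i + 0.6886j - 0.71k
0.0926 + 0.114i + 0.6886j - 0.71k


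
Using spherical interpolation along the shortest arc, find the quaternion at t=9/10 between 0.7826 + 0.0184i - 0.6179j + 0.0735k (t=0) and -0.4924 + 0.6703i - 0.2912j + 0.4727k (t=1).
0.5879 - 0.6459i + 0.1937j - 0.4469k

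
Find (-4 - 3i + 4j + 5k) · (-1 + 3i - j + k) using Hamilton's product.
12 + 18j - 18k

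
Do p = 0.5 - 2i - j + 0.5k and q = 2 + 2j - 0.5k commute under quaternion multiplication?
No: pq = 3.25 - 4.5i - 2j - 3.25k ≠ 3.25 - 3.5i + 4.75k = qp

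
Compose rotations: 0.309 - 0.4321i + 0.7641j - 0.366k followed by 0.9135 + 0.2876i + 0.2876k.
0.5118 - 0.5256i + 0.679j - 0.0257k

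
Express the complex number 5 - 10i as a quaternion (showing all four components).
5 - 10i + 0j + 0k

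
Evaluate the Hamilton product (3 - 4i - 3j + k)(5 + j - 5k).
23 - 6i - 32j - 14k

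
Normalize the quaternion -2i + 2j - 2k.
-0.5774i + 0.5774j - 0.5774k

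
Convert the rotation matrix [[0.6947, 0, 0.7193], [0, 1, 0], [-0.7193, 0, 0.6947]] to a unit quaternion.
0.9205 + 0.3907j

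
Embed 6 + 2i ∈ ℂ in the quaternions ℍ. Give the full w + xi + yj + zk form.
6 + 2i + 0j + 0k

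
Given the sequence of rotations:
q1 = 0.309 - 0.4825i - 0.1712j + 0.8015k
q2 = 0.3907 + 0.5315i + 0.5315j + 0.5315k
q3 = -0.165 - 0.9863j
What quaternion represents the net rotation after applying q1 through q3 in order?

q2 · q1 = 0.0422 + 0.4927i - 0.5851j + 0.6428k
q3 · q2 · q1 = -0.584 - 0.7153i + 0.0549j + 0.3799k
-0.584 - 0.7153i + 0.0549j + 0.3799k


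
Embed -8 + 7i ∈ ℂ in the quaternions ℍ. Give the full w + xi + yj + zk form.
-8 + 7i + 0j + 0k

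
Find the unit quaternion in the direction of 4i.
i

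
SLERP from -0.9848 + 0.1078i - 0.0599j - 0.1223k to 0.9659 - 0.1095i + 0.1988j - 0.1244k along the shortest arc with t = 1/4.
-0.9876 + 0.1091i - 0.0955j - 0.0608k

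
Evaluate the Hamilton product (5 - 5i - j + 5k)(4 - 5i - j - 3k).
9 - 37i - 49j + 5k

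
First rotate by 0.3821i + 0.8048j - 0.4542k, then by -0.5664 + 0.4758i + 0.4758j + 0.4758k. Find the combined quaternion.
-0.3486 - 0.8155i - 0.0579j + 0.4584k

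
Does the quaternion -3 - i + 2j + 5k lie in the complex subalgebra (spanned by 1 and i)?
No. The quaternion -3 - i + 2j + 5k has j-coefficient y = 2 and k-coefficient z = 5, not both zero, so it does not lie in the complex subalgebra spanned by 1 and i.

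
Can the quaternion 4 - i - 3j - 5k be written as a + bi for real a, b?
No. The quaternion 4 - i - 3j - 5k has j-coefficient y = -3 and k-coefficient z = -5, not both zero, so it does not lie in the complex subalgebra spanned by 1 and i.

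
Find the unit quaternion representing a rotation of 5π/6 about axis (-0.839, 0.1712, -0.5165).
0.2588 - 0.8104i + 0.1654j - 0.4989k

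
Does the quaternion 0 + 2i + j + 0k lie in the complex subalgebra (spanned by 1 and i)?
No. The quaternion 2i + j has j-coefficient y = 1 and k-coefficient z = 0, not both zero, so it does not lie in the complex subalgebra spanned by 1 and i.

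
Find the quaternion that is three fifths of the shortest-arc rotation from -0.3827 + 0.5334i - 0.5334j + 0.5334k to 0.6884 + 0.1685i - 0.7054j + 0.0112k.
0.3103 + 0.4079i - 0.808j + 0.2907k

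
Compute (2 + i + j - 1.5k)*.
2 - i - j + 1.5k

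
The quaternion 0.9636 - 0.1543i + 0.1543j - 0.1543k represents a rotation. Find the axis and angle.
axis = (-√3/3, √3/3, -√3/3), θ = 31°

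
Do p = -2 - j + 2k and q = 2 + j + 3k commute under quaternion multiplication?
No: pq = -9 - 5i - 4j - 2k ≠ -9 + 5i - 4j - 2k = qp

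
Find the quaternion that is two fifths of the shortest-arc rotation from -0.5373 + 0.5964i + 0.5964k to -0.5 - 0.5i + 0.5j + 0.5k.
-0.6497 + 0.1774i + 0.2577j + 0.6928k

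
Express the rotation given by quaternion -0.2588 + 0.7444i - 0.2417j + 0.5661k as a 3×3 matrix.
[[0.2422, -0.0668, 0.9679], [-0.6529, -0.7492, 0.1116], [0.7177, -0.659, -0.2251]]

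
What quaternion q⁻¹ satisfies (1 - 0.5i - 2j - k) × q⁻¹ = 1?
0.16 + 0.08i + 0.32j + 0.16k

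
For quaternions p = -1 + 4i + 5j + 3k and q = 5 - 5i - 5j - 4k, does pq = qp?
No: pq = 52 + 20i + 31j + 24k ≠ 52 + 30i + 29j + 14k = qp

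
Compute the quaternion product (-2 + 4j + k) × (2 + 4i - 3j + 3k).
5 + 7i + 18j - 20k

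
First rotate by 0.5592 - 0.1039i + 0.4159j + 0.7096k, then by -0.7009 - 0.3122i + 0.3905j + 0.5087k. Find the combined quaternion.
-0.9478 - 0.0362i + 0.0955j - 0.3022k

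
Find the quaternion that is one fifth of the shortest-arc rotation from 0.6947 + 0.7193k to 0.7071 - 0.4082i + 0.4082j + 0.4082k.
0.7233 - 0.0878i + 0.0878j + 0.6793k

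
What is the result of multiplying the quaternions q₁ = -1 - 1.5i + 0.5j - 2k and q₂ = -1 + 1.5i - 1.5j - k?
2 - 3.5i - 3.5j + 4.5k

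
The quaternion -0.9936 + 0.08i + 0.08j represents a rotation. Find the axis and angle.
axis = (√2/2, √2/2, 0), θ = 347°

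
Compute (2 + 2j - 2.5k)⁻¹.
0.1404 - 0.1404j + 0.1754k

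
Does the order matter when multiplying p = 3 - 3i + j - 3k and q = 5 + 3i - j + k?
Yes: pq = 28 - 8i - 4j - 12k ≠ 28 - 4i + 8j - 12k = qp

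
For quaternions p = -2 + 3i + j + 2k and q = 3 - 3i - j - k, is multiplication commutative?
No: pq = 6 + 16i + 2j + 8k ≠ 6 + 14i + 8j + 8k = qp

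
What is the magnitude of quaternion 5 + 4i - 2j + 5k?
√70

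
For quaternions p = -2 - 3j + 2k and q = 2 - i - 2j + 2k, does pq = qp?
No: pq = -14 - 4j - 3k ≠ -14 + 4i + 3k = qp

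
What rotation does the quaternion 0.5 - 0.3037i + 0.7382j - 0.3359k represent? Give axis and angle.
axis = (-0.3507, 0.8524, -0.3879), θ = 2π/3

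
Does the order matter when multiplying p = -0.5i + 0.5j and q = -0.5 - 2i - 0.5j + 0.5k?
Yes: pq = -0.75 + 0.5i + 1.25k ≠ -0.75 - 0.5j - 1.25k = qp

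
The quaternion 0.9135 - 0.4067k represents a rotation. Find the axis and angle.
axis = (0, 0, -1), θ = 48°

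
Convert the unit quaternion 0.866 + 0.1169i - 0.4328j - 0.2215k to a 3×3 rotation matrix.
[[0.5272, 0.2824, -0.8014], [-0.4848, 0.8745, -0.0107], [0.6978, 0.3942, 0.598]]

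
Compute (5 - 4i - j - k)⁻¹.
0.1163 + 0.093i + 0.0233j + 0.0233k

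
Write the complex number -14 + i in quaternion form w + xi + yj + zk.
-14 + i + 0j + 0k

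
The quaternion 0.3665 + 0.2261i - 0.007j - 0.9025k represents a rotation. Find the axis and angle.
axis = (0.243, -0.0075, -0.97), θ = 137°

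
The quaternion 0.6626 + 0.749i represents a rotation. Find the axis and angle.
axis = (1, 0, 0), θ = 97°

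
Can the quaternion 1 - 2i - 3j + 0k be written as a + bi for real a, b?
No. The quaternion 1 - 2i - 3j has j-coefficient y = -3 and k-coefficient z = 0, not both zero, so it does not lie in the complex subalgebra spanned by 1 and i.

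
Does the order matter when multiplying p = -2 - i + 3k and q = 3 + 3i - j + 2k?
Yes: pq = -9 - 6i + 13j + 6k ≠ -9 - 12i - 9j + 4k = qp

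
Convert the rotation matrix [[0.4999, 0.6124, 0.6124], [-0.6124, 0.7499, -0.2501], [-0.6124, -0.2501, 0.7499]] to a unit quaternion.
0.866 + 0.3536j - 0.3536k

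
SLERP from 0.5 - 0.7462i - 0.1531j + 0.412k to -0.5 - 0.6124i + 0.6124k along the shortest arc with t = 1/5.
0.3099 - 0.7943i - 0.1323j + 0.5056k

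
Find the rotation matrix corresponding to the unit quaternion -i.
[[1, 0, 0], [0, -1, 0], [0, 0, -1]]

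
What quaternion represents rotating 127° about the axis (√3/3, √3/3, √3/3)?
0.4462 + 0.5167i + 0.5167j + 0.5167k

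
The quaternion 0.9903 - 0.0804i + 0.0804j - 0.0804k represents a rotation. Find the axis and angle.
axis = (-√3/3, √3/3, -√3/3), θ = 16°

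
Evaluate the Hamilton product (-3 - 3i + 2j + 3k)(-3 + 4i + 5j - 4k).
23 - 26i - 21j - 20k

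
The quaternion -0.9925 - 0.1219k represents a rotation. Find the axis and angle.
axis = (0, 0, -1), θ = 346°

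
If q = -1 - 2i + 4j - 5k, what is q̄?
-1 + 2i - 4j + 5k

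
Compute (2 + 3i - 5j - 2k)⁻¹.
0.0476 - 0.0714i + 0.119j + 0.0476k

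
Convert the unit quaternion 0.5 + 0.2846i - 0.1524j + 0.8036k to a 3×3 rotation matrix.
[[-0.338, -0.8903, 0.305], [0.7169, -0.4535, -0.5295], [0.6098, 0.0397, 0.7916]]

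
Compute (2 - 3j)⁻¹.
0.1538 + 0.2308j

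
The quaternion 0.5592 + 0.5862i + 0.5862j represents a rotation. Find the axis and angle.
axis = (√2/2, √2/2, 0), θ = 112°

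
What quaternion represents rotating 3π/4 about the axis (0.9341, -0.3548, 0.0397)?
0.3827 + 0.863i - 0.3278j + 0.0367k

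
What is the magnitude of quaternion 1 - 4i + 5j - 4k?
√58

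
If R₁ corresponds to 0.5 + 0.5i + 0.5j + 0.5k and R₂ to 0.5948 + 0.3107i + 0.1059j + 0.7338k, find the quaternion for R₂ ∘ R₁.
-0.2778 + 0.1388i + 0.5619j + 0.7667k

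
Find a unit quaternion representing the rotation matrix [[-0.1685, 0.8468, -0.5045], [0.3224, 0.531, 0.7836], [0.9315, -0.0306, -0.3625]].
0.5 - 0.4071i - 0.718j - 0.2622k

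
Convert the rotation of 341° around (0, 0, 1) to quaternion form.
-0.9863 + 0.165k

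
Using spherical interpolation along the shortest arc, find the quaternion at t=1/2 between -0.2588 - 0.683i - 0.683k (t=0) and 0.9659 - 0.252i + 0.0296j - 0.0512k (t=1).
-0.848 - 0.2984i - 0.0205j - 0.4375k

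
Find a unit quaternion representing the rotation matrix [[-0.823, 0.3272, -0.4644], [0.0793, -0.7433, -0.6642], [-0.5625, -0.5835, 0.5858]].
-0.0698 - 0.2892i - 0.3514j + 0.8877k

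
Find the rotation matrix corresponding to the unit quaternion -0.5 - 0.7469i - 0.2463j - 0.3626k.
[[0.6157, 0.0053, 0.788], [0.7305, -0.3787, -0.5683], [0.2954, 0.9255, -0.237]]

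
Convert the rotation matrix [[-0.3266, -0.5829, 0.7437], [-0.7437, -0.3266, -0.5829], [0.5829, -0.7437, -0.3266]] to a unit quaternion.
-0.0698 + 0.5759i - 0.5759j + 0.5759k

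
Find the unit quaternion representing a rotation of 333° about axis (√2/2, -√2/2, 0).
-0.9724 + 0.1651i - 0.1651j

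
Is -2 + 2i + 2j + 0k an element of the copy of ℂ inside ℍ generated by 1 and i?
No. The quaternion -2 + 2i + 2j has j-coefficient y = 2 and k-coefficient z = 0, not both zero, so it does not lie in the complex subalgebra spanned by 1 and i.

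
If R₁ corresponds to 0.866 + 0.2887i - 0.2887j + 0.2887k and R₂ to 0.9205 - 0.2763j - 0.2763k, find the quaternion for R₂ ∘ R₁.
0.7972 + 0.1062i - 0.5848j + 0.1062k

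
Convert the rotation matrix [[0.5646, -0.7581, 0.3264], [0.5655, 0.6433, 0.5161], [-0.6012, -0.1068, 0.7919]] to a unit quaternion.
0.866 - 0.1798i + 0.2678j + 0.3821k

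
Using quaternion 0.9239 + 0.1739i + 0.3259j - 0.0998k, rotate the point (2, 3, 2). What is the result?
(3.564, 1.844, 0.949)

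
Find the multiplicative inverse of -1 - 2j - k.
-0.1667 + 0.3333j + 0.1667k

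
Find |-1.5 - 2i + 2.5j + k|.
3.674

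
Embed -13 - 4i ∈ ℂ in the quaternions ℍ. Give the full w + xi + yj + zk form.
-13 - 4i + 0j + 0k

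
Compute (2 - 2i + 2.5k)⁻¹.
0.1404 + 0.1404i - 0.1754k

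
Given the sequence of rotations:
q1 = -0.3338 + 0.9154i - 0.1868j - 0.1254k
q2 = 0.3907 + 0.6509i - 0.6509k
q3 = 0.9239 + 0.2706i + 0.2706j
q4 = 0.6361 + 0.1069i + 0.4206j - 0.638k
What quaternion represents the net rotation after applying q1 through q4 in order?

q2 · q1 = -0.8079 + 0.0188i - 0.5872j + 0.0467k
q3 · q2 · q1 = -0.5926 - 0.1886i - 0.7738j - 0.1208k
q4 · q3 · q2 · q1 = -0.1084 - 0.7278i - 0.6082j + 0.2978k
-0.1084 - 0.7278i - 0.6082j + 0.2978k


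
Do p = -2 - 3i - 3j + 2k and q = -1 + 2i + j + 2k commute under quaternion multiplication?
No: pq = 7 - 9i + 11j - 3k ≠ 7 + 7i - 9j - 9k = qp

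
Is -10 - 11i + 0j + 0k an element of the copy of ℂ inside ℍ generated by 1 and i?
Yes. The quaternion -10 - 11i has j- and k-coefficients y = z = 0, so it lies in the complex subalgebra spanned by 1 and i.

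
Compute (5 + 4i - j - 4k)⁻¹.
0.0862 - 0.069i + 0.0172j + 0.069k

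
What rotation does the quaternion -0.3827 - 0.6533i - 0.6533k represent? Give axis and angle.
axis = (-√2/2, 0, -√2/2), θ = 5π/4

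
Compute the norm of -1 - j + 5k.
√27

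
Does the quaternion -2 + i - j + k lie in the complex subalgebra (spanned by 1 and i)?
No. The quaternion -2 + i - j + k has j-coefficient y = -1 and k-coefficient z = 1, not both zero, so it does not lie in the complex subalgebra spanned by 1 and i.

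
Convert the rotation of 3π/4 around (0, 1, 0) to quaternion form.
0.3827 + 0.9239j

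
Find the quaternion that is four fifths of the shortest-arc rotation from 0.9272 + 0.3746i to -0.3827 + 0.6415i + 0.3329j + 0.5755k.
0.6219 - 0.485i - 0.3079j - 0.5322k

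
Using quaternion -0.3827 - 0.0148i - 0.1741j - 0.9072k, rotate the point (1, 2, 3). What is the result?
(-1.605, 0.32, 3.365)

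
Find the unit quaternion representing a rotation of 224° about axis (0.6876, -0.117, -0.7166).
-0.3746 + 0.6375i - 0.1085j - 0.6644k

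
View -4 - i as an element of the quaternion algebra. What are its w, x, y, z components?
-4 - i + 0j + 0k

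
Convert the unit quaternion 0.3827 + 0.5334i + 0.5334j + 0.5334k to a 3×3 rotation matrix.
[[-0.1381, 0.1608, 0.9773], [0.9773, -0.1381, 0.1608], [0.1608, 0.9773, -0.1381]]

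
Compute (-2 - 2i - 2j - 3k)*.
-2 + 2i + 2j + 3k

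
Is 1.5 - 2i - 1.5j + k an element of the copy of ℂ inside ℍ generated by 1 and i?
No. The quaternion 1.5 - 2i - 1.5j + k has j-coefficient y = -1.5 and k-coefficient z = 1, not both zero, so it does not lie in the complex subalgebra spanned by 1 and i.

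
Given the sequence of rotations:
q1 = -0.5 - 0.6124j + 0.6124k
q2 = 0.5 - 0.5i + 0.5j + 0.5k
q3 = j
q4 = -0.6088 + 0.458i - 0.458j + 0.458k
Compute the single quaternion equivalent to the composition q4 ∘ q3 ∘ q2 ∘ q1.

q2 · q1 = -0.25 + 0.8624i - 0.25j + 0.3624k
q3 · q2 · q1 = 0.25 + 0.3624i - 0.25j - 0.8624k
q4 · q3 · q2 · q1 = -0.0377 + 0.4034i + 0.5987j + 0.691k
-0.0377 + 0.4034i + 0.5987j + 0.691k


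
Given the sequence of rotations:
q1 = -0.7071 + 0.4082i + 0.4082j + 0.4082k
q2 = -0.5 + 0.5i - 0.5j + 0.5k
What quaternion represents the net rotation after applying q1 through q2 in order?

q2 · q1 = 0.1494 - 0.9658i + 0.1494j - 0.1494k
0.1494 - 0.9658i + 0.1494j - 0.1494k


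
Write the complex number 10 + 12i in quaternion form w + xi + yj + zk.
10 + 12i + 0j + 0k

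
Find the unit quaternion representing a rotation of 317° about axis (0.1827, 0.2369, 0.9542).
-0.9304 + 0.067i + 0.0868j + 0.3497k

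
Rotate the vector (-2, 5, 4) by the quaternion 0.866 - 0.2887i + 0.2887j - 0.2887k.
(3, 6, -0.001)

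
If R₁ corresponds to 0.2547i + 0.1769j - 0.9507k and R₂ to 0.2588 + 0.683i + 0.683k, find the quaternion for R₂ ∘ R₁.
0.4754 - 0.0549i + 0.8691j - 0.1252k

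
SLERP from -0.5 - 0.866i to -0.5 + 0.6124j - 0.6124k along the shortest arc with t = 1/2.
-0.6325 - 0.5477i + 0.3873j - 0.3873k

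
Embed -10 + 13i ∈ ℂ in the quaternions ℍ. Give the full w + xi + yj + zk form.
-10 + 13i + 0j + 0k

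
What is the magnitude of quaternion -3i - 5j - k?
√35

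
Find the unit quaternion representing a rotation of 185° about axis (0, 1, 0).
-0.0436 + 0.999j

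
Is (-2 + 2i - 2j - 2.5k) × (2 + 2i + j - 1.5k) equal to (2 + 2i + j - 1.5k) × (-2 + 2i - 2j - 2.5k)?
No: pq = -9.75 + 5.5i - 8j + 4k ≠ -9.75 - 5.5i - 4j - 8k = qp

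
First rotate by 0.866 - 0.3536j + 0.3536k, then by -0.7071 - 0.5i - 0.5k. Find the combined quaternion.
-0.4355 - 0.6098i + 0.4268j - 0.5062k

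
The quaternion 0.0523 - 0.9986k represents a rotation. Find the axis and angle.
axis = (0, 0, -1), θ = 174°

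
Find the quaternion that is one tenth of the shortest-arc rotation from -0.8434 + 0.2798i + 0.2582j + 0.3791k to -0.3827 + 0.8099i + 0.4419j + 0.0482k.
-0.819 + 0.3482i + 0.2871j + 0.3543k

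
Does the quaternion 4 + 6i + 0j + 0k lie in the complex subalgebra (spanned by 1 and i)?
Yes. The quaternion 4 + 6i has j- and k-coefficients y = z = 0, so it lies in the complex subalgebra spanned by 1 and i.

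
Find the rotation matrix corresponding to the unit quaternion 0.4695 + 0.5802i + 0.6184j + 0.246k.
[[0.1141, 0.4866, 0.8661], [0.9486, 0.2057, -0.2406], [-0.2952, 0.8491, -0.4381]]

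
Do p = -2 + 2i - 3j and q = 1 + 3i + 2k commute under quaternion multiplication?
No: pq = -8 - 10i - 7j + 5k ≠ -8 + 2i + j - 13k = qp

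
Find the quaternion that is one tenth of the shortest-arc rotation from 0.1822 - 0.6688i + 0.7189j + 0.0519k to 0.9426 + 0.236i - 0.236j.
0.0418 - 0.6809i + 0.7294j + 0.0502k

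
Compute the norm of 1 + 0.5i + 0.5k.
1.225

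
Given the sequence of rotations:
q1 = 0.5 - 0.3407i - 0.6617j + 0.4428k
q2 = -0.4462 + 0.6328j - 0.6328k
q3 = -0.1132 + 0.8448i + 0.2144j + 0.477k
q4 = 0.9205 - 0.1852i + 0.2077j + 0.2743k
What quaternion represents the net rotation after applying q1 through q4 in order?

q2 · q1 = 0.4758 + 0.0135i + 0.8272j - 0.2984k
q3 · q2 · q1 = -0.1003 - 0.0581i + 0.2669j + 0.9567k
q4 · q3 · q2 · q1 = -0.4209 + 0.0906i + 0.3861j + 0.8158k
-0.4209 + 0.0906i + 0.3861j + 0.8158k


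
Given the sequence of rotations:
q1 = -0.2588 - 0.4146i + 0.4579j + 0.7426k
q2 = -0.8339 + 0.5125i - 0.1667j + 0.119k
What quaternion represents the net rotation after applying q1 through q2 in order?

q2 · q1 = 0.4163 + 0.0348i - 0.7686j - 0.4845k
0.4163 + 0.0348i - 0.7686j - 0.4845k


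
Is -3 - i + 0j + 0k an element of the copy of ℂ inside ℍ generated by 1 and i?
Yes. The quaternion -3 - i has j- and k-coefficients y = z = 0, so it lies in the complex subalgebra spanned by 1 and i.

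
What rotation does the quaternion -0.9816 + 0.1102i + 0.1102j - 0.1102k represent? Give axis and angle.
axis = (√3/3, √3/3, -√3/3), θ = 338°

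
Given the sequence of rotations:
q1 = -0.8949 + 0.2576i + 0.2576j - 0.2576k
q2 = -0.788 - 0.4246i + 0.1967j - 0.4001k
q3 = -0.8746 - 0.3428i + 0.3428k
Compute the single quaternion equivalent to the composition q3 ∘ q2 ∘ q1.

q2 · q1 = 0.6608 + 0.2294i - 0.5915j + 0.401k
q3 · q2 · q1 = -0.6368 - 0.2244i + 0.7334j + 0.0786k
-0.6368 - 0.2244i + 0.7334j + 0.0786k


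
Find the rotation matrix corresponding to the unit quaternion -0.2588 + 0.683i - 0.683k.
[[0.067, -0.3535, -0.933], [0.3535, -0.866, 0.3535], [-0.933, -0.3535, 0.067]]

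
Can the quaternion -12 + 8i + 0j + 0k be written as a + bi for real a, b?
Yes. The quaternion -12 + 8i has j- and k-coefficients y = z = 0, so it lies in the complex subalgebra spanned by 1 and i.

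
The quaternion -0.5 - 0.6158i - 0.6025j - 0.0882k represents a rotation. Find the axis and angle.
axis = (-0.7111, -0.6957, -0.1018), θ = 4π/3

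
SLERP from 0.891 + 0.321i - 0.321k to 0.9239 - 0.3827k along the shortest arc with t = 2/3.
0.9241 + 0.1087i - 0.3665k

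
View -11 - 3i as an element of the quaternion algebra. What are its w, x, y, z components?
-11 - 3i + 0j + 0k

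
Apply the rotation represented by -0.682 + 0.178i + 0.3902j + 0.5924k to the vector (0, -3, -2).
(-2.198, -2.114, -1.923)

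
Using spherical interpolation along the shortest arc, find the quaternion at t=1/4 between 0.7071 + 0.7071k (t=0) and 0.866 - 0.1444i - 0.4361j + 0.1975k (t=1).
0.7864 - 0.0392i - 0.1184j + 0.6049k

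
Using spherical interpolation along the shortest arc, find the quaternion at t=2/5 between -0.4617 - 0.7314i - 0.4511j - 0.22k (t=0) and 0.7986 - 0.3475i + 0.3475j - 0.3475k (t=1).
-0.7712 - 0.3625i - 0.5229j + 0.0204k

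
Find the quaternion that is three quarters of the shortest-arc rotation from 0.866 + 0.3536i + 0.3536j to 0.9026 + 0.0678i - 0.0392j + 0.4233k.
0.931 + 0.1472i + 0.0643j + 0.3279k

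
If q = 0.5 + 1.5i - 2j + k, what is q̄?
0.5 - 1.5i + 2j - k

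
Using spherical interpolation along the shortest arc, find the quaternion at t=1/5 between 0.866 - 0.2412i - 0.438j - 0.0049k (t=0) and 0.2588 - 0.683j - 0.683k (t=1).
0.8013 - 0.2061i - 0.5364j - 0.1664k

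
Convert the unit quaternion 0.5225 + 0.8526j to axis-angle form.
axis = (0, 1, 0), θ = 117°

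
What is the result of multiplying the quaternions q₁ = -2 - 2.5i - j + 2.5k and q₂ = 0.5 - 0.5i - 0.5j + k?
-5.25 + 1.75j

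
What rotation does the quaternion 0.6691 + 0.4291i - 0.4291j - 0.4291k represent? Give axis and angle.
axis = (√3/3, -√3/3, -√3/3), θ = 96°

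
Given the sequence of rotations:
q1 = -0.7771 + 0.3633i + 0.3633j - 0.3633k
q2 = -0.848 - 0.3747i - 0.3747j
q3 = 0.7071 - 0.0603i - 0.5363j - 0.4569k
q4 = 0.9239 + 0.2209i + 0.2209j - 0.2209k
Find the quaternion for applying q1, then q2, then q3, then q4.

q2 · q1 = 0.9312 + 0.1192i - 0.153j + 0.3081k
q3 · q2 · q1 = 0.7244 - 0.207i - 0.6435j - 0.1345k
q4 · q3 · q2 · q1 = 0.8274 - 0.2031i - 0.3591j - 0.3807k
0.8274 - 0.2031i - 0.3591j - 0.3807k


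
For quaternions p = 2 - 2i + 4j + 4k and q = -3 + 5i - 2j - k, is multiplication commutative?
No: pq = 16 + 20i + 2j - 30k ≠ 16 + 12i - 34j + 2k = qp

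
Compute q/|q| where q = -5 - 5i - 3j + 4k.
-0.5774 - 0.5774i - 0.3464j + 0.4619k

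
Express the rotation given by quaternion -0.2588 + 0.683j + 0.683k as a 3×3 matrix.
[[-0.866, 0.3535, -0.3535], [-0.3535, 0.067, 0.933], [0.3535, 0.933, 0.067]]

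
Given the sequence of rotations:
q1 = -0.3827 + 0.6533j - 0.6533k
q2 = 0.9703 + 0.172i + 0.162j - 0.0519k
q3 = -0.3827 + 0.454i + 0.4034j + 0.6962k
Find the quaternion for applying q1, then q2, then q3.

q2 · q1 = -0.5111 - 0.1378i + 0.6843j - 0.5017k
q3 · q2 · q1 = 0.3314 - 0.8581i - 0.3362j + 0.2024k
0.3314 - 0.8581i - 0.3362j + 0.2024k


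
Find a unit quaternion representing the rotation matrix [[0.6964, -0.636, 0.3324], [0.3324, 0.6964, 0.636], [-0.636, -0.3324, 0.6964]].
0.8788 - 0.2755i + 0.2755j + 0.2755k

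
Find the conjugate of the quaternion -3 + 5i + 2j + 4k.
-3 - 5i - 2j - 4k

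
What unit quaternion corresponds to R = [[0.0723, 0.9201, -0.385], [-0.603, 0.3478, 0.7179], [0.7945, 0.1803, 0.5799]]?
0.7071 - 0.1901i - 0.417j - 0.5385k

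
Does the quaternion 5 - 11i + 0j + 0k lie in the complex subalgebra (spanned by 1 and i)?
Yes. The quaternion 5 - 11i has j- and k-coefficients y = z = 0, so it lies in the complex subalgebra spanned by 1 and i.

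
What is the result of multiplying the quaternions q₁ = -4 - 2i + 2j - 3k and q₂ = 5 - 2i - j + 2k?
-16 - i + 24j - 17k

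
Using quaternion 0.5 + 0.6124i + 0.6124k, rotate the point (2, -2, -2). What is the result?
(0.225, 3.45, -0.225)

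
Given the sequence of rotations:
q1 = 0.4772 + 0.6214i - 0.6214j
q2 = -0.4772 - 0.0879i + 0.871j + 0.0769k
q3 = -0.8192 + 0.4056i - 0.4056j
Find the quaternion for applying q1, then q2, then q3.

q2 · q1 = 0.3681 - 0.2907i + 0.76j - 0.4499k
q3 · q2 · q1 = 0.1246 + 0.5699i - 0.5894j + 0.5589k
0.1246 + 0.5699i - 0.5894j + 0.5589k


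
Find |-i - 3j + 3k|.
√19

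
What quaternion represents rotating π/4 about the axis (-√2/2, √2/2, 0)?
0.9239 - 0.2706i + 0.2706j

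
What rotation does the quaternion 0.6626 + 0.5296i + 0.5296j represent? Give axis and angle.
axis = (√2/2, √2/2, 0), θ = 97°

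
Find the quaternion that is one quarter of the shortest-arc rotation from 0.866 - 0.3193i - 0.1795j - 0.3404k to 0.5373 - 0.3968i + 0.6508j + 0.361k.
0.9006 - 0.3953i + 0.0561j - 0.1717k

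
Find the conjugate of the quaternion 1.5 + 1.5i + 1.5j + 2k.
1.5 - 1.5i - 1.5j - 2k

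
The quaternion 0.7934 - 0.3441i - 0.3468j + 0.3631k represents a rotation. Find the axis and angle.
axis = (-0.5653, -0.5697, 0.5965), θ = 75°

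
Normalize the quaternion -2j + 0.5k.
-0.9701j + 0.2425k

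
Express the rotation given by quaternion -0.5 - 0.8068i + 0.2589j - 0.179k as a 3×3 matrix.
[[0.8019, -0.5968, 0.0299], [-0.2388, -0.3659, -0.8995], [0.5477, 0.7141, -0.4359]]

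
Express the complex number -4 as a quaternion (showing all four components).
-4 + 0i + 0j + 0k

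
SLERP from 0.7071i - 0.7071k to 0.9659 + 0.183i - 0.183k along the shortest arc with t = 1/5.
0.2588 + 0.683i - 0.683k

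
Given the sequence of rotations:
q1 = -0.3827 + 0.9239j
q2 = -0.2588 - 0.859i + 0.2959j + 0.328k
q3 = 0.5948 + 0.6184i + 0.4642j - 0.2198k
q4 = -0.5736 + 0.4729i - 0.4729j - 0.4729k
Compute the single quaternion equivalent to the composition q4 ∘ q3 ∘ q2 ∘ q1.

q2 · q1 = -0.1743 + 0.0257i - 0.3523j - 0.9192k
q3 · q2 · q1 = -0.1581 - 0.5966i + 0.2723j - 0.7382k
q4 · q3 · q2 · q1 = 0.1525 + 0.7453i + 0.5498j + 0.3448k
0.1525 + 0.7453i + 0.5498j + 0.3448k


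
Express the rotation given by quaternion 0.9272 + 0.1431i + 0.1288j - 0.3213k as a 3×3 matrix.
[[0.7604, 0.6327, 0.1469], [-0.559, 0.7526, -0.3481], [-0.3308, 0.1826, 0.9259]]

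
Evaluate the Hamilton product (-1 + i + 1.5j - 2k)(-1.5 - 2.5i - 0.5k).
3 + 0.25i + 3.25j + 7.25k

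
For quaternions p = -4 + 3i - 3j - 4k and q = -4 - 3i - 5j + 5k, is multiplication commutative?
No: pq = 30 - 35i + 29j - 28k ≠ 30 + 35i + 35j + 20k = qp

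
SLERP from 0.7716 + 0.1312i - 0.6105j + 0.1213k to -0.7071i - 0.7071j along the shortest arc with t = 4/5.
0.1989 - 0.5904i - 0.7816j + 0.0313k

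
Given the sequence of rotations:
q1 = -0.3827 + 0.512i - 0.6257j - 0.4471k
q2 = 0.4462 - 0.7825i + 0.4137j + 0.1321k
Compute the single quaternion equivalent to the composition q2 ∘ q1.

q2 · q1 = 0.5478 + 0.4256i - 0.7197j + 0.0277k
0.5478 + 0.4256i - 0.7197j + 0.0277k


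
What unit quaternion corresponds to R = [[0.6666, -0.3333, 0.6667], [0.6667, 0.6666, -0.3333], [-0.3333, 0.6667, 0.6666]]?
0.866 + 0.2887i + 0.2887j + 0.2887k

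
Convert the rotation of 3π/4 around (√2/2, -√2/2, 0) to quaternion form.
0.3827 + 0.6533i - 0.6533j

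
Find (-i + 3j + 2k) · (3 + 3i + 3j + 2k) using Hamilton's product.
-10 - 3i + 17j - 6k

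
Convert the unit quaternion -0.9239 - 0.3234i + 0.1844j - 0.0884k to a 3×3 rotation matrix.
[[0.9164, -0.2826, -0.2836], [0.0441, 0.7752, -0.6302], [0.3979, 0.565, 0.7228]]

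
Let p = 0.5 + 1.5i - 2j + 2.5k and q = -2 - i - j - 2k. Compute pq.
3.5 + 3i + 4j - 9.5k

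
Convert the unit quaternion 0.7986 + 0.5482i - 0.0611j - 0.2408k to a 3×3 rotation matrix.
[[0.8766, 0.3176, -0.3616], [-0.4516, 0.283, -0.8462], [-0.1664, 0.905, 0.3915]]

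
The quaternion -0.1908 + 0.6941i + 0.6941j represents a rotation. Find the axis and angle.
axis = (√2/2, √2/2, 0), θ = 202°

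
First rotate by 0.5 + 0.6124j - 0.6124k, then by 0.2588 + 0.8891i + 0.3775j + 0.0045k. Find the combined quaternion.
-0.099 + 0.2106i + 0.8917j + 0.3882k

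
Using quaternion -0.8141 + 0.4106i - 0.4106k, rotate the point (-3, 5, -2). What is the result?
(-4.657, -1.715, -3.657)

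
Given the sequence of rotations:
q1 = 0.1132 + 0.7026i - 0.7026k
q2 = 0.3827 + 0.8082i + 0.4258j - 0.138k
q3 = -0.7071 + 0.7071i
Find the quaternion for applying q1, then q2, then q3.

q2 · q1 = -0.6215 + 0.0612i + 0.5191j - 0.5837k
q3 · q2 · q1 = 0.3962 - 0.4827i + 0.0457j + 0.7798k
0.3962 - 0.4827i + 0.0457j + 0.7798k


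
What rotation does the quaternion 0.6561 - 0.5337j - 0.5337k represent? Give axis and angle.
axis = (0, -√2/2, -√2/2), θ = 98°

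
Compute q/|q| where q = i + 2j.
0.4472i + 0.8944j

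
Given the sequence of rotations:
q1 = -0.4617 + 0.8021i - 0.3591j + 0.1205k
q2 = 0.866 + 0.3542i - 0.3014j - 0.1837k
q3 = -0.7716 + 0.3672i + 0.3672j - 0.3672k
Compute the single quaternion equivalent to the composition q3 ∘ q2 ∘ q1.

q2 · q1 = -0.77 + 0.4288i - 0.3619j + 0.3037k
q3 · q2 · q1 = 0.6811 - 0.635i - 0.2725j - 0.2419k
0.6811 - 0.635i - 0.2725j - 0.2419k


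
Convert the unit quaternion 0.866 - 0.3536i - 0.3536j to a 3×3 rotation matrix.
[[0.7499, 0.2501, -0.6124], [0.2501, 0.7499, 0.6124], [0.6124, -0.6124, 0.4999]]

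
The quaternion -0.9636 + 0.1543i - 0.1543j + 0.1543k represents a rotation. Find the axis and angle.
axis = (√3/3, -√3/3, √3/3), θ = 329°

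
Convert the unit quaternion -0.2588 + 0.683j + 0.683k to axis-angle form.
axis = (0, √2/2, √2/2), θ = 7π/6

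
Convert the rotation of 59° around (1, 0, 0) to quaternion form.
0.8704 + 0.4924i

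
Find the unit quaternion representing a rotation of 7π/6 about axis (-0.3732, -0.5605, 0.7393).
-0.2588 - 0.3605i - 0.5414j + 0.7141k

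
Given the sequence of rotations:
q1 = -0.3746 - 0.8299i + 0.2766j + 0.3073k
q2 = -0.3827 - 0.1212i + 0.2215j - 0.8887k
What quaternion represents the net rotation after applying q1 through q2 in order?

q2 · q1 = 0.2546 + 0.6769i + 0.5859j + 0.3656k
0.2546 + 0.6769i + 0.5859j + 0.3656k


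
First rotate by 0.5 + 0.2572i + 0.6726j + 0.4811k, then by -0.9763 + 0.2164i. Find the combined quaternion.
-0.5438 - 0.1429i - 0.7608j - 0.3241k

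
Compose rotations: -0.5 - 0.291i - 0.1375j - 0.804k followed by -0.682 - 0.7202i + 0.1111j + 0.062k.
0.1965 + 0.4778i - 0.5589j + 0.6487k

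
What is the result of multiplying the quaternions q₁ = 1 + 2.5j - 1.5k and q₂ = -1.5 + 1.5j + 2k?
-2.25 + 7.25i - 2.25j + 4.25k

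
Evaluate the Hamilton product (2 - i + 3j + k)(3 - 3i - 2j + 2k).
7 - i + 4j + 18k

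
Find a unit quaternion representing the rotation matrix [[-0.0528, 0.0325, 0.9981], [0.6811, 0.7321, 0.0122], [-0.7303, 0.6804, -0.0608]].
0.6361 + 0.2626i + 0.6793j + 0.2549k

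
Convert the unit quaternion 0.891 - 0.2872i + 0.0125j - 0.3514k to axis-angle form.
axis = (-0.6326, 0.0275, -0.774), θ = 54°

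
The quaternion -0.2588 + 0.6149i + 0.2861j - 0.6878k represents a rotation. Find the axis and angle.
axis = (0.6366, 0.2962, -0.7121), θ = 7π/6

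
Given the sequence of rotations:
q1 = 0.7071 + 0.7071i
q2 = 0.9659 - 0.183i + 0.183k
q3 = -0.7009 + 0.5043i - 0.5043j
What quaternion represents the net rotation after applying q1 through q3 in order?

q2 · q1 = 0.8124 + 0.5536i + 0.1294j + 0.1294k
q3 · q2 · q1 = -0.7833 - 0.0436i - 0.5656j + 0.2537k
-0.7833 - 0.0436i - 0.5656j + 0.2537k


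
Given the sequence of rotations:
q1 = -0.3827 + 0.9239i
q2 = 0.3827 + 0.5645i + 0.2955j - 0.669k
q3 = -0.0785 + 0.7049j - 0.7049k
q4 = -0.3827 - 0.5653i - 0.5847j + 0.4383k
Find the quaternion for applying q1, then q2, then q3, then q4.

q2 · q1 = -0.668 + 0.1375i - 0.7312j - 0.017k
q3 · q2 · q1 = 0.5559 - 0.5382i - 0.5104j + 0.3753k
q4 · q3 · q2 · q1 = -0.9799 - 0.104i - 0.1534j + 0.0739k
-0.9799 - 0.104i - 0.1534j + 0.0739k


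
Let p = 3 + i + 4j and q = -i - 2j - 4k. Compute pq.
9 - 19i - 2j - 10k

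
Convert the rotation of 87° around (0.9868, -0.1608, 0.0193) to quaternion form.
0.7254 + 0.6793i - 0.1107j + 0.0133k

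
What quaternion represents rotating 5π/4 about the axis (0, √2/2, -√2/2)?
-0.3827 + 0.6533j - 0.6533k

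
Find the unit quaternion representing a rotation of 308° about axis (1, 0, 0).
-0.8988 + 0.4384i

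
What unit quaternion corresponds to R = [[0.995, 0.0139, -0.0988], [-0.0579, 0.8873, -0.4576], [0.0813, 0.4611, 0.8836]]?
0.9703 + 0.2367i - 0.0464j - 0.0185k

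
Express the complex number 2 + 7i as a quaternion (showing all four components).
2 + 7i + 0j + 0k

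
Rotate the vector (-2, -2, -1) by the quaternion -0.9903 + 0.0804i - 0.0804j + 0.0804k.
(-2.413, -1.75, -0.337)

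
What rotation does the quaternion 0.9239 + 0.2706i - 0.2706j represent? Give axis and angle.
axis = (√2/2, -√2/2, 0), θ = π/4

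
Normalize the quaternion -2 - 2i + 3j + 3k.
-0.3922 - 0.3922i + 0.5883j + 0.5883k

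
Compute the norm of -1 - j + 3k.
√11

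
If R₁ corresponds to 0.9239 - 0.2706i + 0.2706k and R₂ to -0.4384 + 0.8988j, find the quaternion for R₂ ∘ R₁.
-0.405 + 0.3618i + 0.8304j + 0.1246k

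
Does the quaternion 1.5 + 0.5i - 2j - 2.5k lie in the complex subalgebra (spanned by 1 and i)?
No. The quaternion 1.5 + 0.5i - 2j - 2.5k has j-coefficient y = -2 and k-coefficient z = -2.5, not both zero, so it does not lie in the complex subalgebra spanned by 1 and i.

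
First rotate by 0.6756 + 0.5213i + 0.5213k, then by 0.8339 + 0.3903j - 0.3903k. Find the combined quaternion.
0.7668 + 0.6382i + 0.0602j - 0.0324k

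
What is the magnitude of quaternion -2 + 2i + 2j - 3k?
√21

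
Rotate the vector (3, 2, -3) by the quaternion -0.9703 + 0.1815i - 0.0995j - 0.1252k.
(1.845, 1.295, -4.113)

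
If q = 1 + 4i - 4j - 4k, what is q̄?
1 - 4i + 4j + 4k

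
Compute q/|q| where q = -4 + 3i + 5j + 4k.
-0.4924 + 0.3693i + 0.6155j + 0.4924k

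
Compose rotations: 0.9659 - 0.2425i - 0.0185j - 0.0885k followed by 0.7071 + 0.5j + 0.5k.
0.7365 - 0.2065i + 0.3486j + 0.5416k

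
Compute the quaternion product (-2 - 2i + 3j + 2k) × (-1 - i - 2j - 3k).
12 - i - 7j + 11k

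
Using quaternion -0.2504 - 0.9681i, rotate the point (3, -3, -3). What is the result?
(3, 4.078, 1.169)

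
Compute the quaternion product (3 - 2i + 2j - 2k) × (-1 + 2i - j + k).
5 + 8i - 7j + 3k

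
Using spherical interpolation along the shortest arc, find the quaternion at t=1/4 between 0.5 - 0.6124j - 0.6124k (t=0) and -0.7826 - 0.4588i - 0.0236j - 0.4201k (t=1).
0.7258 + 0.164i - 0.5379j - 0.3962k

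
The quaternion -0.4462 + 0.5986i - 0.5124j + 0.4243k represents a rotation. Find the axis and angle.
axis = (0.6689, -0.5726, 0.4741), θ = 233°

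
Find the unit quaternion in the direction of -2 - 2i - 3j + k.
-0.4714 - 0.4714i - 0.7071j + 0.2357k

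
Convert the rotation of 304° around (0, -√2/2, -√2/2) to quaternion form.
-0.8829 - 0.332j - 0.332k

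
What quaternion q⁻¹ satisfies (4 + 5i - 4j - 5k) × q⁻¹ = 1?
0.0488 - 0.061i + 0.0488j + 0.061k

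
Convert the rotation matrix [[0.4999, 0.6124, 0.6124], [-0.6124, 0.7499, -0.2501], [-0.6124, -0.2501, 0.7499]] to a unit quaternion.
0.866 + 0.3536j - 0.3536k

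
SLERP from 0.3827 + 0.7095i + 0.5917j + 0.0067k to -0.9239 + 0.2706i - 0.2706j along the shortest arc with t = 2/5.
0.7398 + 0.3722i + 0.5605j + 0.0048k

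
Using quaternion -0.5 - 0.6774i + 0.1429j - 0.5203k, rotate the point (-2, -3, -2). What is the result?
(0.182, 2.376, -3.365)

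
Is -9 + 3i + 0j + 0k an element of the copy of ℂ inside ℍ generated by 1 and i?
Yes. The quaternion -9 + 3i has j- and k-coefficients y = z = 0, so it lies in the complex subalgebra spanned by 1 and i.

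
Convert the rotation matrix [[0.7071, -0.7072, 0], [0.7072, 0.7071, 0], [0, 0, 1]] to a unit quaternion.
0.9239 + 0.3827k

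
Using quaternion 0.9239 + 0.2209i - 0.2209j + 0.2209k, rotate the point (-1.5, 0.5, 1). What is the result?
(-1.771, -0.569, 0.201)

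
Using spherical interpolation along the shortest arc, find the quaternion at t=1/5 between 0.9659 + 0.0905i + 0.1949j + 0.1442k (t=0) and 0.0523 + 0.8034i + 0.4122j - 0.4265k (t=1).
0.9026 + 0.3119i + 0.2965j + 0.0111k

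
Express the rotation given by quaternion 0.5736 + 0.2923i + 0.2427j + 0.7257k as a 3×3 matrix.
[[-0.1711, -0.6906, 0.7027], [0.9744, -0.2242, 0.0169], [0.1458, 0.6876, 0.7113]]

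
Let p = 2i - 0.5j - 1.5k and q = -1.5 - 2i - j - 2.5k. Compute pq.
-0.25 - 3.25i + 8.75j - 0.75k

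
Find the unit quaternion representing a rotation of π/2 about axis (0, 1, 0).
0.7071 + 0.7071j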